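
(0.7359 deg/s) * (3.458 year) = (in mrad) 1.401e+09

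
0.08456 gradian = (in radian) 0.001328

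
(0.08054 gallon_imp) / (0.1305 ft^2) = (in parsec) 9.787e-19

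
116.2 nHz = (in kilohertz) 1.162e-10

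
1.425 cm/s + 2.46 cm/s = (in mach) 0.0001141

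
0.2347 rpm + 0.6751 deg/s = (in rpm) 0.3472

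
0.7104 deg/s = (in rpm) 0.1184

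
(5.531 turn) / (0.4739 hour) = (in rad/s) 0.02037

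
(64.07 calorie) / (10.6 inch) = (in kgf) 101.5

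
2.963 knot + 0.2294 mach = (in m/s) 79.63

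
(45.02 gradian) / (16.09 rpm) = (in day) 4.858e-06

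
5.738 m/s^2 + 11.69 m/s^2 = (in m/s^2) 17.43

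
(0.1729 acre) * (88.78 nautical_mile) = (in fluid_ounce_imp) 4.049e+12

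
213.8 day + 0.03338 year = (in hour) 5424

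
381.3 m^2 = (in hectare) 0.03813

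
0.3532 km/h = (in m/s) 0.09811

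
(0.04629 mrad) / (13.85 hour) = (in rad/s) 9.284e-10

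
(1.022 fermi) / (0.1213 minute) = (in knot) 2.73e-16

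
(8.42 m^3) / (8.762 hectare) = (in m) 9.61e-05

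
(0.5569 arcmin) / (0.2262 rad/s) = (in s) 0.0007162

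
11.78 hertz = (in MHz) 1.178e-05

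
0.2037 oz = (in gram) 5.775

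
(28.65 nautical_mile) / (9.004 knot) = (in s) 1.145e+04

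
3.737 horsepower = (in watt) 2787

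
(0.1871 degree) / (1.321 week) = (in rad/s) 4.087e-09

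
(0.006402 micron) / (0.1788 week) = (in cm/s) 5.92e-12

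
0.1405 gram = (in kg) 0.0001405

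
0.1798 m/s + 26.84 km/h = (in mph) 17.08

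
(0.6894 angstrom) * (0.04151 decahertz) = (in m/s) 2.862e-11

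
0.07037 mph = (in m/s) 0.03146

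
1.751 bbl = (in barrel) 1.751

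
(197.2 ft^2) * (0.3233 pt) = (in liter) 2.09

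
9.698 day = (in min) 1.397e+04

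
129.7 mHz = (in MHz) 1.297e-07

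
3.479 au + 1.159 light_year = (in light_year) 1.159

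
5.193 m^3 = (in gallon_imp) 1142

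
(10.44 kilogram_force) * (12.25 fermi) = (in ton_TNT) 2.998e-22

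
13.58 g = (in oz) 0.479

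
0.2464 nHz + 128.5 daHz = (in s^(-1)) 1285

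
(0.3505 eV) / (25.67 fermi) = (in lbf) 4.918e-07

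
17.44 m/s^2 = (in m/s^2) 17.44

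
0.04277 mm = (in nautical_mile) 2.309e-08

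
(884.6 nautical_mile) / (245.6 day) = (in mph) 0.1727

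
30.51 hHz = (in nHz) 3.051e+12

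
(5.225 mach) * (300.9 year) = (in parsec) 0.0005471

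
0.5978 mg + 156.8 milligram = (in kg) 0.0001574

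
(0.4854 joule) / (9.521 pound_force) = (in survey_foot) 0.0376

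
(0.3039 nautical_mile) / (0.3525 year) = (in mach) 1.487e-07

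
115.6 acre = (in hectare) 46.78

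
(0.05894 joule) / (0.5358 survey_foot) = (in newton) 0.3609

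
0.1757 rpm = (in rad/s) 0.0184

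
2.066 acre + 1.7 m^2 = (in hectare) 0.8363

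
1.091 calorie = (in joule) 4.565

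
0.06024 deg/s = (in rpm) 0.01004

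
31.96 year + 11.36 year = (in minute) 2.277e+07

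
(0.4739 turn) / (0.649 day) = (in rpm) 0.0005071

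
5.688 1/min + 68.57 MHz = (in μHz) 6.857e+13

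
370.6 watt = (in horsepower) 0.497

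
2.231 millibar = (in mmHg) 1.673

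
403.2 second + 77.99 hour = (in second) 2.812e+05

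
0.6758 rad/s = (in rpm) 6.453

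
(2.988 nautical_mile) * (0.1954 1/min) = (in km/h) 64.88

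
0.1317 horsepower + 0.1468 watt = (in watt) 98.36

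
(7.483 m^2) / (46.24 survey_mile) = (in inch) 0.003959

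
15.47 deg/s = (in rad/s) 0.27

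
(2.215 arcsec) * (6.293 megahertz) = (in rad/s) 67.58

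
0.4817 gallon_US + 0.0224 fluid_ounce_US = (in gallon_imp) 0.4012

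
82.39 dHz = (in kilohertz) 0.008239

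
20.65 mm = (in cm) 2.065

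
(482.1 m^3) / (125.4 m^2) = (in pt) 1.09e+04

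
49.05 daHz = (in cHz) 4.905e+04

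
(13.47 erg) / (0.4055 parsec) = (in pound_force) 2.42e-23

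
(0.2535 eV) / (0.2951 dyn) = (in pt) 3.901e-11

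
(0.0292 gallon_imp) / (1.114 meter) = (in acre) 2.945e-08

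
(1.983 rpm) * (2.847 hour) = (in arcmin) 7.317e+06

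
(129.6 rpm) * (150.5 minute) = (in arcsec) 2.528e+10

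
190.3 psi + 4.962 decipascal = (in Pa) 1.312e+06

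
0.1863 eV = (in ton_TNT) 7.134e-30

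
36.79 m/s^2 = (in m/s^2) 36.79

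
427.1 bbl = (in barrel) 427.1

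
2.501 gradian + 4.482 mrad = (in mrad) 43.77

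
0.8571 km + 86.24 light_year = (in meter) 8.159e+17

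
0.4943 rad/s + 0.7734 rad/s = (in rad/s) 1.268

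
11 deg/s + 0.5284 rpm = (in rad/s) 0.2473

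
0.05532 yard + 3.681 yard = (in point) 9685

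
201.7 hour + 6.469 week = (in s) 4.639e+06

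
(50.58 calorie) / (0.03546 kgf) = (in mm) 6.086e+05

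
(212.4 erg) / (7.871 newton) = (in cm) 0.0002699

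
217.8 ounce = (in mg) 6.175e+06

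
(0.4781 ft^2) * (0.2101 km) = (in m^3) 9.332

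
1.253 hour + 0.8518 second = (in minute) 75.19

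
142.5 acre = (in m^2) 5.767e+05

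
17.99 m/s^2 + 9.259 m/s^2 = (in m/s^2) 27.25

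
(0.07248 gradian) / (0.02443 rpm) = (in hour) 0.0001236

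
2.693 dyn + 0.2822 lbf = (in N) 1.255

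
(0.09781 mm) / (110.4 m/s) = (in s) 8.86e-07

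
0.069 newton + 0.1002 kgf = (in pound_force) 0.2364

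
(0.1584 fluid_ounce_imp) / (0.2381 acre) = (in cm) 4.671e-07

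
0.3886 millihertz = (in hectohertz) 3.886e-06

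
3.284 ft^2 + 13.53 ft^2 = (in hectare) 0.0001562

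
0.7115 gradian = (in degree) 0.6404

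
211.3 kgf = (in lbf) 465.8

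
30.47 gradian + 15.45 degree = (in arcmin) 2572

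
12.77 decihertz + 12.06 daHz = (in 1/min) 7313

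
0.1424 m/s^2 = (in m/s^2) 0.1424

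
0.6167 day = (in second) 5.328e+04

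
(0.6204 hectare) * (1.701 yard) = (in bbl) 6.069e+04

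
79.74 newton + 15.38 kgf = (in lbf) 51.83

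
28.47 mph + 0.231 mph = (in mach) 0.03768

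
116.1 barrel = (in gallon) 4876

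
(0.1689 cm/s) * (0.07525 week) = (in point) 2.179e+05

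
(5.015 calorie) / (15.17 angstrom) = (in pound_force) 3.11e+09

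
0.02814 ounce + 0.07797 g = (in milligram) 875.7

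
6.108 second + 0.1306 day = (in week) 0.01867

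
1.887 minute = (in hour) 0.03145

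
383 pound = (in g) 1.737e+05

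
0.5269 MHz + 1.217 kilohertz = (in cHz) 5.281e+07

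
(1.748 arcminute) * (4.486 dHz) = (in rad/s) 0.0002281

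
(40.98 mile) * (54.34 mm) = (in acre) 0.8856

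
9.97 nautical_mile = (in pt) 5.234e+07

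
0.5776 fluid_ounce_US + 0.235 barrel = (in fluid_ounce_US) 1264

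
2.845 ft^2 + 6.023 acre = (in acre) 6.023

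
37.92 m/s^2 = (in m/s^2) 37.92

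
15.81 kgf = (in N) 155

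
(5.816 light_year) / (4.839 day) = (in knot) 2.558e+11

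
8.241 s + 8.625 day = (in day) 8.625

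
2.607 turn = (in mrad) 1.638e+04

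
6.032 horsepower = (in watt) 4498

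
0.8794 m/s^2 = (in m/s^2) 0.8794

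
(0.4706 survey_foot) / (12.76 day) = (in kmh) 4.684e-07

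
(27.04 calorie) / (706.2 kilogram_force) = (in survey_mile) 1.015e-05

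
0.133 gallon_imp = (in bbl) 0.003803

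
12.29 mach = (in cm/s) 4.185e+05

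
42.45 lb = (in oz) 679.2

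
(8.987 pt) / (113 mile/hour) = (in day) 7.264e-10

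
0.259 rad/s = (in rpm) 2.473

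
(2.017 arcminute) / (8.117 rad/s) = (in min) 1.205e-06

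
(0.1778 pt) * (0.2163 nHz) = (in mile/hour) 3.035e-14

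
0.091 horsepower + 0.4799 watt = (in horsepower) 0.09164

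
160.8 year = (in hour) 1.409e+06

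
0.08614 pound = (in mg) 3.907e+04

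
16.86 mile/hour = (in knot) 14.65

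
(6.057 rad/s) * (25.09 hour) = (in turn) 8.707e+04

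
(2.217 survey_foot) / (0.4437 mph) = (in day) 3.943e-05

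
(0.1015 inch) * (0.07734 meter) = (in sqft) 0.002146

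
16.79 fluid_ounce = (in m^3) 0.0004965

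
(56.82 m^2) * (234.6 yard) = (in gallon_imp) 2.681e+06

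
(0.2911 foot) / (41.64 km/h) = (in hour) 2.131e-06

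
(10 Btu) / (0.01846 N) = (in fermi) 5.715e+20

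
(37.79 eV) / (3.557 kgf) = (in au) 1.16e-30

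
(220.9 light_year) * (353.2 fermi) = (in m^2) 7.381e+05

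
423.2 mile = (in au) 4.553e-06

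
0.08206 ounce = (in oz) 0.08206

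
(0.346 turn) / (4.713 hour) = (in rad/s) 0.0001281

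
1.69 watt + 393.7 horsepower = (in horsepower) 393.7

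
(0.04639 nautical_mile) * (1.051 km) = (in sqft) 9.719e+05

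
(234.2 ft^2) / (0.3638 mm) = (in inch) 2.355e+06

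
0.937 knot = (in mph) 1.078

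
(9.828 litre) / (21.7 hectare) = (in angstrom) 452.9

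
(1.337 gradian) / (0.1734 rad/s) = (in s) 0.1211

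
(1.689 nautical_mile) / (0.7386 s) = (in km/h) 1.525e+04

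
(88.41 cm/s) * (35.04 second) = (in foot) 101.6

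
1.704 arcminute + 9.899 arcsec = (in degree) 0.03115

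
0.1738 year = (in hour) 1522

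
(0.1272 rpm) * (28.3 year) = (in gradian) 7.568e+08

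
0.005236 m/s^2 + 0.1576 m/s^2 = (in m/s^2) 0.1628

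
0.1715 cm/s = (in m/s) 0.001715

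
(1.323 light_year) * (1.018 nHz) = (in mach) 3.742e+04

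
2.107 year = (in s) 6.645e+07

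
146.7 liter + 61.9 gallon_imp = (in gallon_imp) 94.17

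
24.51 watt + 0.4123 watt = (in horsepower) 0.03342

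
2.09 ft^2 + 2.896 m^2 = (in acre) 0.0007636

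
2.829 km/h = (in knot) 1.528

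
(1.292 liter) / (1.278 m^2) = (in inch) 0.0398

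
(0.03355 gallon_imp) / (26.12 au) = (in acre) 9.645e-21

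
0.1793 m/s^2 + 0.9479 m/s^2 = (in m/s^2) 1.127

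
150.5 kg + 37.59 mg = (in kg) 150.5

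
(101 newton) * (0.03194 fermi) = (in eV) 2.013e+04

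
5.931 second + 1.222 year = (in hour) 1.07e+04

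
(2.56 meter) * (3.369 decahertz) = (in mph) 192.9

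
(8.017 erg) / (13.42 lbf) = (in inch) 5.287e-07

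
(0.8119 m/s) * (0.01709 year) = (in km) 437.6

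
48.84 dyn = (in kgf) 4.98e-05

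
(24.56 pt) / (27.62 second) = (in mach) 9.213e-07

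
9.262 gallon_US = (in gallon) 9.262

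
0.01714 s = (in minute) 0.0002857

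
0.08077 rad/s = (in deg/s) 4.628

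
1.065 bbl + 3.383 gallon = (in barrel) 1.146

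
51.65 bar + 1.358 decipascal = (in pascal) 5.165e+06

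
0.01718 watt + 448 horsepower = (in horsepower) 448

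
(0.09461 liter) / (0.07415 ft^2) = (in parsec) 4.451e-19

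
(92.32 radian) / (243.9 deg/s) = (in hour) 0.006024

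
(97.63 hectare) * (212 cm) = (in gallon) 5.468e+08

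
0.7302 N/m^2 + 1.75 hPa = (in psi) 0.02549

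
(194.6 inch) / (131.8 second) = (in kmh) 0.135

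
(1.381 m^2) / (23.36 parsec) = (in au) 1.281e-29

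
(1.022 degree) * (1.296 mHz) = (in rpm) 0.0002208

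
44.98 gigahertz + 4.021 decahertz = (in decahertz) 4.498e+09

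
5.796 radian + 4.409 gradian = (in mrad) 5865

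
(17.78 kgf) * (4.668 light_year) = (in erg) 7.7e+25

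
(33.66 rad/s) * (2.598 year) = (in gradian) 1.756e+11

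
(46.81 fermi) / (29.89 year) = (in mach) 1.458e-25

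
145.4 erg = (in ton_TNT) 3.475e-15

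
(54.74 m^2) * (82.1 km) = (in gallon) 1.187e+09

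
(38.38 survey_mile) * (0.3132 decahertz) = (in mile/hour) 4.327e+05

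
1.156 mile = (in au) 1.244e-08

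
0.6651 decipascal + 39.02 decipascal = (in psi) 0.0005756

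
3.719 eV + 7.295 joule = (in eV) 4.553e+19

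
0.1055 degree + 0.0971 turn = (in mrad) 611.9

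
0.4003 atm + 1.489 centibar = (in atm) 0.415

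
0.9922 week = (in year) 0.01903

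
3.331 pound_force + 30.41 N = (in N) 45.23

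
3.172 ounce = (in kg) 0.08992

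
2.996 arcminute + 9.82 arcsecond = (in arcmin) 3.16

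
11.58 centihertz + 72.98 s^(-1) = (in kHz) 0.0731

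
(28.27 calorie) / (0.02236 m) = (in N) 5290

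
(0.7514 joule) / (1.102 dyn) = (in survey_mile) 42.37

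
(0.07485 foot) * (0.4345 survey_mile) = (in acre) 0.003942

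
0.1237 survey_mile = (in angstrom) 1.991e+12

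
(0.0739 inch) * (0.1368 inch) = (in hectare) 6.522e-10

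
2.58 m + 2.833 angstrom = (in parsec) 8.361e-17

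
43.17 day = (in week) 6.167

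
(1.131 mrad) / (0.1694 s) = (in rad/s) 0.006677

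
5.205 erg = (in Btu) 4.933e-10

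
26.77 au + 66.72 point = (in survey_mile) 2.488e+09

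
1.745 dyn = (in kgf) 1.779e-06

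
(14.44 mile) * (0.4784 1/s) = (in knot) 2.161e+04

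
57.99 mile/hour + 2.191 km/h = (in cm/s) 2653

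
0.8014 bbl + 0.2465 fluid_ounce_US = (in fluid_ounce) 4309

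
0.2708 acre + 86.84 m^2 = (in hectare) 0.1183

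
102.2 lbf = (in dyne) 4.546e+07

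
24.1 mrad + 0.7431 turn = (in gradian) 298.8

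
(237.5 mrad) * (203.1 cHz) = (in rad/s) 0.4824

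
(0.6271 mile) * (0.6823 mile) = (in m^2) 1.108e+06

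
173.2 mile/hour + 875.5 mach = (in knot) 5.796e+05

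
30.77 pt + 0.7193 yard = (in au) 4.469e-12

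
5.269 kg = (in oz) 185.9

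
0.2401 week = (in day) 1.681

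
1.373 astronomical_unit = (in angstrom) 2.054e+21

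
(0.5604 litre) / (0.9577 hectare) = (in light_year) 6.185e-24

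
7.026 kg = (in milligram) 7.026e+06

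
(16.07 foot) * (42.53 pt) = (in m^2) 0.07349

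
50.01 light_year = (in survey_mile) 2.94e+14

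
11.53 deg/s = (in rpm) 1.922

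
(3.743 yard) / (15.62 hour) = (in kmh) 0.0002191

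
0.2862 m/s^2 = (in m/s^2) 0.2862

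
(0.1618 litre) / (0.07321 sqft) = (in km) 2.379e-05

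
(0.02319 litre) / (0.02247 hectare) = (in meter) 1.032e-07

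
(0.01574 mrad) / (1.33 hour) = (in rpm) 3.139e-08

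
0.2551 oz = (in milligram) 7232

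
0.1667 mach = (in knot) 110.3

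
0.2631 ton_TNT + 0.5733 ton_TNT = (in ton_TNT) 0.8364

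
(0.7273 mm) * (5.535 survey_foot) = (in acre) 3.032e-07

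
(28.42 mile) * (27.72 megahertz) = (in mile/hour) 2.836e+12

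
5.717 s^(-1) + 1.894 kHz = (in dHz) 1.9e+04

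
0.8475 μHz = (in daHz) 8.475e-08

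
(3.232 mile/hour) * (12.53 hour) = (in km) 65.17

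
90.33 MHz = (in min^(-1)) 5.42e+09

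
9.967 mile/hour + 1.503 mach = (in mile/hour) 1155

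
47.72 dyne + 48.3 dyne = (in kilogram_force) 9.791e-05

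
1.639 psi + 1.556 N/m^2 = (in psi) 1.639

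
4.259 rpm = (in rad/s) 0.446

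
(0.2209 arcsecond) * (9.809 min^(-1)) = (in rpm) 1.672e-06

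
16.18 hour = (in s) 5.825e+04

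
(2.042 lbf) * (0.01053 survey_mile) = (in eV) 9.607e+20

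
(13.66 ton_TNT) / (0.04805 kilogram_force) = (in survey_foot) 3.979e+11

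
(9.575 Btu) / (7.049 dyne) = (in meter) 1.433e+08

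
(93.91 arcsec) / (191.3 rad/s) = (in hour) 6.611e-10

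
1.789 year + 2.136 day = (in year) 1.795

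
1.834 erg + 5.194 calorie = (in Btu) 0.0206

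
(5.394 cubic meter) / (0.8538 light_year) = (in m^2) 6.678e-16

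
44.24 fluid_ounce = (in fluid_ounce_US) 44.24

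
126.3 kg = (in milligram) 1.263e+08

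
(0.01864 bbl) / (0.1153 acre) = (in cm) 0.0006351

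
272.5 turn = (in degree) 9.81e+04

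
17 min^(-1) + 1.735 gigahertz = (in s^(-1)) 1.735e+09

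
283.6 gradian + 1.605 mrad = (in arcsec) 9.192e+05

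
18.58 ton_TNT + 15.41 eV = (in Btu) 7.368e+07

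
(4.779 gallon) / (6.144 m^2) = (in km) 2.944e-06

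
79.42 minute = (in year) 0.0001511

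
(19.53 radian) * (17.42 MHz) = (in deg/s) 1.949e+10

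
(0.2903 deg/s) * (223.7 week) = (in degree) 3.928e+07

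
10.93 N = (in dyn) 1.093e+06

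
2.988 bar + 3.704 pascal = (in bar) 2.988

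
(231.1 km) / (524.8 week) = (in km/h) 0.002621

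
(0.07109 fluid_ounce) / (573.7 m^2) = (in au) 2.45e-20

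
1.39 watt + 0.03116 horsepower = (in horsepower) 0.03302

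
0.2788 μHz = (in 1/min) 1.673e-05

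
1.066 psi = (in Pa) 7350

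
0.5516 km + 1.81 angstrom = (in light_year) 5.83e-14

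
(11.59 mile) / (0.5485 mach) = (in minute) 1.665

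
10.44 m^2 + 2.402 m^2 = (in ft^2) 138.2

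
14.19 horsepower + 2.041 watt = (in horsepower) 14.19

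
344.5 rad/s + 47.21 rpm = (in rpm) 3337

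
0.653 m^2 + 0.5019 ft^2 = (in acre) 0.0001729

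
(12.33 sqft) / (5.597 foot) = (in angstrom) 6.715e+09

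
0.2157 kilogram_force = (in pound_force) 0.4755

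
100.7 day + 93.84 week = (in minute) 1.091e+06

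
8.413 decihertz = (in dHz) 8.413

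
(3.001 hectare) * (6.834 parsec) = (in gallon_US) 1.672e+24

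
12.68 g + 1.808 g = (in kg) 0.01449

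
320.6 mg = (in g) 0.3206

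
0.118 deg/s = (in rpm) 0.01967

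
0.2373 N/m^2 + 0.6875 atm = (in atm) 0.6875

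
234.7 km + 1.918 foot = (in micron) 2.347e+11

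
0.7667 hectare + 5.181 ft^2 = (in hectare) 0.7667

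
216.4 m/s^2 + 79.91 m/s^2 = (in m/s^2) 296.3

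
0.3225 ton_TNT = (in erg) 1.349e+16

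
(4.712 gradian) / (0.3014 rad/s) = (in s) 0.2456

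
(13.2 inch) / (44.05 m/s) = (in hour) 2.114e-06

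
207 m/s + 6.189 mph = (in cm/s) 2.098e+04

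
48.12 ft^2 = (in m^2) 4.47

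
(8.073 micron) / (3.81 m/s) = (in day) 2.452e-11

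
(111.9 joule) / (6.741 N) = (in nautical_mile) 0.008963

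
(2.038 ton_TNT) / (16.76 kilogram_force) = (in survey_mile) 3.224e+04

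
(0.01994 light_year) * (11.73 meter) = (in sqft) 2.382e+16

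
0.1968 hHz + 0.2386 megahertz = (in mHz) 2.386e+08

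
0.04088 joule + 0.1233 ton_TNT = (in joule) 5.159e+08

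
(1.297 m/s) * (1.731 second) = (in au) 1.501e-11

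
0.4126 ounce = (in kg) 0.0117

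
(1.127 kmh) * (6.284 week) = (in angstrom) 1.19e+16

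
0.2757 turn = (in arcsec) 3.573e+05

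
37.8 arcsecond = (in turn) 2.917e-05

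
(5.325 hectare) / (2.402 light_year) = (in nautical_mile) 1.265e-15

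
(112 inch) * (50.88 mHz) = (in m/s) 0.1447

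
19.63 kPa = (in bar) 0.1963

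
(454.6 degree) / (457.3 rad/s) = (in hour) 4.82e-06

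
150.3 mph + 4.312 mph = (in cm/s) 6912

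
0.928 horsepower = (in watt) 692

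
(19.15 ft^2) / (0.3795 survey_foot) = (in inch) 605.5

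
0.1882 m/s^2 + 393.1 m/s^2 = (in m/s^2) 393.3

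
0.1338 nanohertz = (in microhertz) 0.0001338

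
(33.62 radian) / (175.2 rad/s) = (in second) 0.1919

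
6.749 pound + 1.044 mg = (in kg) 3.061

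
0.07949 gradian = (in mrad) 1.249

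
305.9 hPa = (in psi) 4.437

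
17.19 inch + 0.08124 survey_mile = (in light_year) 1.387e-14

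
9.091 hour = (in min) 545.5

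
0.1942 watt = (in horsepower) 0.0002604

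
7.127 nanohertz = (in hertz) 7.127e-09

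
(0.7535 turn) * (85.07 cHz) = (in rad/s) 4.028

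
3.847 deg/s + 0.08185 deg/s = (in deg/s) 3.929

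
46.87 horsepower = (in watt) 3.495e+04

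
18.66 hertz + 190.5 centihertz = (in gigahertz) 2.057e-08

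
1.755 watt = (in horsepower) 0.002353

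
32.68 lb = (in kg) 14.82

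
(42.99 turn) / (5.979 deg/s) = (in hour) 0.719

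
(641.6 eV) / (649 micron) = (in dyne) 1.584e-08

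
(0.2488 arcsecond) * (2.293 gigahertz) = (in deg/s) 1.585e+05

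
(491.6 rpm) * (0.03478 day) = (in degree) 8.864e+06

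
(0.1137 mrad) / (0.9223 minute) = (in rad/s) 2.055e-06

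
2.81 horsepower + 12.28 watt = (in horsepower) 2.826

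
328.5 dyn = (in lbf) 0.0007385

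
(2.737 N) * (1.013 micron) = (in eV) 1.731e+13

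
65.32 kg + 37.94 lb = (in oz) 2911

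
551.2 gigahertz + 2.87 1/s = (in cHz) 5.512e+13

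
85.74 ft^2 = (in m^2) 7.966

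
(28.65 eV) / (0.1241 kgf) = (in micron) 3.772e-12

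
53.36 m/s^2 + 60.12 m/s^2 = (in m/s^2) 113.5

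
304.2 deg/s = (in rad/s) 5.309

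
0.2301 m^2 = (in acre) 5.686e-05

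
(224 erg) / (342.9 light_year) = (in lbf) 1.552e-24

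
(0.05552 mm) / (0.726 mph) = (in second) 0.0001711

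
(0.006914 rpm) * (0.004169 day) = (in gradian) 16.6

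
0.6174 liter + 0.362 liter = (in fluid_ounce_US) 33.12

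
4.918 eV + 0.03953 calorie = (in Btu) 0.0001568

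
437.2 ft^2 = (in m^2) 40.62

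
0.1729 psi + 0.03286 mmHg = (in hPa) 11.96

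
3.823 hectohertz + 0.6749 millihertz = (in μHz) 3.823e+08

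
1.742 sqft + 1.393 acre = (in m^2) 5637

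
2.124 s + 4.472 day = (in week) 0.6389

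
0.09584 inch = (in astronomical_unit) 1.627e-14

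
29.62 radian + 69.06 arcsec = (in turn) 4.714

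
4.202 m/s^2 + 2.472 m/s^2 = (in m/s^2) 6.674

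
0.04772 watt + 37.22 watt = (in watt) 37.27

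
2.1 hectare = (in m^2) 2.1e+04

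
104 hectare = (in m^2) 1.04e+06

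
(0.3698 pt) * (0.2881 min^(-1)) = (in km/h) 2.255e-06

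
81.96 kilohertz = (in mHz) 8.196e+07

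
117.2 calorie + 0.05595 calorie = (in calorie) 117.3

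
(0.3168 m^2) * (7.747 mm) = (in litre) 2.454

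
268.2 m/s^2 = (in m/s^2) 268.2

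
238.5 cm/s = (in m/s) 2.385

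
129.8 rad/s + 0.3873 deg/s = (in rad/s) 129.8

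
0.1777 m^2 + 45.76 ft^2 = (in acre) 0.001094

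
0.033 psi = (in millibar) 2.275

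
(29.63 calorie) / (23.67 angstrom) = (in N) 5.238e+10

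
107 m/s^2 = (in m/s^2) 107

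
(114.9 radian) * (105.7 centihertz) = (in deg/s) 6959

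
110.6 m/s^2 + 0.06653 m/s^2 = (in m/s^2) 110.7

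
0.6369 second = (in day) 7.372e-06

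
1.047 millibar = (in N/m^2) 104.7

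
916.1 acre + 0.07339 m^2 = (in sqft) 3.991e+07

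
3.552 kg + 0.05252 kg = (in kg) 3.605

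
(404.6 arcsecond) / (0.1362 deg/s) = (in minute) 0.01375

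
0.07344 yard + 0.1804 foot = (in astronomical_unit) 8.165e-13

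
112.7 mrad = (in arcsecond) 2.325e+04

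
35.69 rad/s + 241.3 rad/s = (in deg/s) 1.587e+04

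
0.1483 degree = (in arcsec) 533.9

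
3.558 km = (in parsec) 1.153e-13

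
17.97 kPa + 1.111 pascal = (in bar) 0.1797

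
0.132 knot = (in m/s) 0.06791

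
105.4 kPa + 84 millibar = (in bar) 1.138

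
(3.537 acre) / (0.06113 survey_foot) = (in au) 5.135e-06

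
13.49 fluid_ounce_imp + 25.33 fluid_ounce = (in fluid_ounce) 38.29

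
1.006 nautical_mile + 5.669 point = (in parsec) 6.038e-14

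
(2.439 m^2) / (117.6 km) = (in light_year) 2.192e-21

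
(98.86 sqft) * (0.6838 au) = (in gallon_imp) 2.067e+14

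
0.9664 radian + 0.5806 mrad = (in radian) 0.967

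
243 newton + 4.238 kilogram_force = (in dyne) 2.846e+07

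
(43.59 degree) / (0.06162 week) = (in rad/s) 2.041e-05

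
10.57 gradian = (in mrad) 166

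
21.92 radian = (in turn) 3.489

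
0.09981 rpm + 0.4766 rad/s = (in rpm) 4.651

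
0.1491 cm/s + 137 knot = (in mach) 0.207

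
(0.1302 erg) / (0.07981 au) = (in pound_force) 2.452e-19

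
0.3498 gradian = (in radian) 0.005495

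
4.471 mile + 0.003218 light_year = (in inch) 1.199e+15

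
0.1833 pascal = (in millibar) 0.001833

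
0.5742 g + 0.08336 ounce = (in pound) 0.006476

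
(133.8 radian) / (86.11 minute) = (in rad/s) 0.0259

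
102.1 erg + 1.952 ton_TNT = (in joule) 8.167e+09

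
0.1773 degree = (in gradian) 0.197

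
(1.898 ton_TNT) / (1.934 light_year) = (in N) 4.34e-07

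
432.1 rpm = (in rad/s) 45.25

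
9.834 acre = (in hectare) 3.98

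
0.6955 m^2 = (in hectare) 6.955e-05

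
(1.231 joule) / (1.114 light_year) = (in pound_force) 2.626e-17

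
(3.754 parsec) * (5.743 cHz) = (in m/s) 6.652e+15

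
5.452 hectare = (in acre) 13.47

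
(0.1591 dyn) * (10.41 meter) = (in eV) 1.034e+14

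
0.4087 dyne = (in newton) 4.087e-06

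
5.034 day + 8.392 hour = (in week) 0.7691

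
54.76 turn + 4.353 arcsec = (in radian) 344.1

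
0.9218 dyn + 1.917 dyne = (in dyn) 2.839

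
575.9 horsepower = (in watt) 4.294e+05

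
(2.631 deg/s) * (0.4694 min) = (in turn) 0.2058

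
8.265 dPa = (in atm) 8.157e-06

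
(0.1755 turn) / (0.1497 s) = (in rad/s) 7.366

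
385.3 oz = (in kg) 10.92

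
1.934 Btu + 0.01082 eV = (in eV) 1.274e+22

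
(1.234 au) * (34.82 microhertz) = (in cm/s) 6.428e+08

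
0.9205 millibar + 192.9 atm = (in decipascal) 1.955e+08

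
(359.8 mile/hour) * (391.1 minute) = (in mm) 3.774e+09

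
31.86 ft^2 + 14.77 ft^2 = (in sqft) 46.63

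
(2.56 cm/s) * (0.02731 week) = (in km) 0.4228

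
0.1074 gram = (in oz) 0.003788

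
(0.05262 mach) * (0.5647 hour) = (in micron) 3.642e+10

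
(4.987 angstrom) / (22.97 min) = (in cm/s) 3.618e-11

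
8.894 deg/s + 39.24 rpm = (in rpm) 40.72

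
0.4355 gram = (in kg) 0.0004355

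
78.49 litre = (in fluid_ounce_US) 2654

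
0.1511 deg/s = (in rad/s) 0.002637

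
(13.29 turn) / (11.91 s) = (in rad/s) 7.011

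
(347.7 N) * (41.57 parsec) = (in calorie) 1.066e+20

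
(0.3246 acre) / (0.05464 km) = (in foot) 78.88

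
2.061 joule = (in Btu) 0.001953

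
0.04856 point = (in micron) 17.13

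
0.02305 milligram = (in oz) 8.131e-07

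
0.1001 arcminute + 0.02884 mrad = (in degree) 0.003321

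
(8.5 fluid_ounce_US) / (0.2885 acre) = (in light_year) 2.276e-23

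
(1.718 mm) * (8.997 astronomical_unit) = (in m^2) 2.312e+09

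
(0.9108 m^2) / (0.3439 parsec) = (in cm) 8.583e-15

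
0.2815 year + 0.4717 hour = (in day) 102.8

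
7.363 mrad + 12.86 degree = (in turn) 0.03689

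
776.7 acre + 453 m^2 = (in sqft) 3.384e+07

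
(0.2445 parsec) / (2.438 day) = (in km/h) 1.289e+11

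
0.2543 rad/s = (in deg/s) 14.57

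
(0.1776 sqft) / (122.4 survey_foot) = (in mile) 2.748e-07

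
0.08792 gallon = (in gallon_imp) 0.07321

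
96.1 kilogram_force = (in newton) 942.4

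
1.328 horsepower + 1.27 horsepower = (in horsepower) 2.598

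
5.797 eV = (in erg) 9.288e-12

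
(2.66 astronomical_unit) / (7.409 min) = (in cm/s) 8.952e+10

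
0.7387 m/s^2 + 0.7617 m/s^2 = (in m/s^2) 1.5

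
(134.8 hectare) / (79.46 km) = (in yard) 18.55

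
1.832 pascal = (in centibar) 0.001832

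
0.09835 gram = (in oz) 0.003469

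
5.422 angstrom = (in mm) 5.422e-07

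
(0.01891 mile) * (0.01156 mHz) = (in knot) 0.0006838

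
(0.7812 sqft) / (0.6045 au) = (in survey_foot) 2.633e-12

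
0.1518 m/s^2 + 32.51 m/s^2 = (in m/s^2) 32.66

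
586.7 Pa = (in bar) 0.005867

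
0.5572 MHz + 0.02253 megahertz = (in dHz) 5.797e+06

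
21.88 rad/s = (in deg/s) 1254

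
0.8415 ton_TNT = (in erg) 3.521e+16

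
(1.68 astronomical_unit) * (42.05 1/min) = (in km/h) 6.341e+11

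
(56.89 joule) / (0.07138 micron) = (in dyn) 7.97e+13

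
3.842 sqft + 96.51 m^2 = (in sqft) 1043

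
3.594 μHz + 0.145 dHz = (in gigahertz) 1.45e-11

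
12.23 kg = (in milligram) 1.223e+07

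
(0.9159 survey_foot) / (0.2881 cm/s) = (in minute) 1.615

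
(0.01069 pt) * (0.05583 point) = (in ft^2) 7.995e-10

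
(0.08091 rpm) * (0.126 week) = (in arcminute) 2.22e+06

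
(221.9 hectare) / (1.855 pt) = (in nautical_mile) 1.831e+06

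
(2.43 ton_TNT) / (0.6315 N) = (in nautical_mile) 8.693e+06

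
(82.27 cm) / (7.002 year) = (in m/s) 3.726e-09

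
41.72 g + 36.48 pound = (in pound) 36.57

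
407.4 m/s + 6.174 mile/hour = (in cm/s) 4.102e+04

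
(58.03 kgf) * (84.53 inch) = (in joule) 1222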